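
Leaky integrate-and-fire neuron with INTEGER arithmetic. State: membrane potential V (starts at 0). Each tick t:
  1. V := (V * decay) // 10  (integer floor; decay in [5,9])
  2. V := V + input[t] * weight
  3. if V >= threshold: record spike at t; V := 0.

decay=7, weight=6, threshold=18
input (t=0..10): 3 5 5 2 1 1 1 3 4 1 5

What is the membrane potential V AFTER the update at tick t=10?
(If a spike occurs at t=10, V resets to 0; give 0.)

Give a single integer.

Answer: 0

Derivation:
t=0: input=3 -> V=0 FIRE
t=1: input=5 -> V=0 FIRE
t=2: input=5 -> V=0 FIRE
t=3: input=2 -> V=12
t=4: input=1 -> V=14
t=5: input=1 -> V=15
t=6: input=1 -> V=16
t=7: input=3 -> V=0 FIRE
t=8: input=4 -> V=0 FIRE
t=9: input=1 -> V=6
t=10: input=5 -> V=0 FIRE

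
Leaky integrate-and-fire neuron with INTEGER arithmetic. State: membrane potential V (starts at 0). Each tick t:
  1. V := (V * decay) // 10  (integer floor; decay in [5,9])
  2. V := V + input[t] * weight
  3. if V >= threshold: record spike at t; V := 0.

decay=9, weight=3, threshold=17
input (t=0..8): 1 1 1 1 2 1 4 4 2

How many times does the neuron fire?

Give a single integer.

t=0: input=1 -> V=3
t=1: input=1 -> V=5
t=2: input=1 -> V=7
t=3: input=1 -> V=9
t=4: input=2 -> V=14
t=5: input=1 -> V=15
t=6: input=4 -> V=0 FIRE
t=7: input=4 -> V=12
t=8: input=2 -> V=16

Answer: 1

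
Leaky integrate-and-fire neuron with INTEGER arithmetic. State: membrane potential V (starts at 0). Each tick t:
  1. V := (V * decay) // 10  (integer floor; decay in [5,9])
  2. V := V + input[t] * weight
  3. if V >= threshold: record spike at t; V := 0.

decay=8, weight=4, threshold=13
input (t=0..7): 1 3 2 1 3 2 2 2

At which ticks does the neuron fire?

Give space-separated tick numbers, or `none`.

t=0: input=1 -> V=4
t=1: input=3 -> V=0 FIRE
t=2: input=2 -> V=8
t=3: input=1 -> V=10
t=4: input=3 -> V=0 FIRE
t=5: input=2 -> V=8
t=6: input=2 -> V=0 FIRE
t=7: input=2 -> V=8

Answer: 1 4 6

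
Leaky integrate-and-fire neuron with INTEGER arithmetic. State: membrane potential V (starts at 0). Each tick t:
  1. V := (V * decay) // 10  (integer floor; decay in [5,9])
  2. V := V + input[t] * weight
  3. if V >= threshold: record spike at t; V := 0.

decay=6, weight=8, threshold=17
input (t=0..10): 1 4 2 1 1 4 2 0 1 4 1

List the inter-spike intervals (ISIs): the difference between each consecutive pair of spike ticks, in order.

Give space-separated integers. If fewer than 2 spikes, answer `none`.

t=0: input=1 -> V=8
t=1: input=4 -> V=0 FIRE
t=2: input=2 -> V=16
t=3: input=1 -> V=0 FIRE
t=4: input=1 -> V=8
t=5: input=4 -> V=0 FIRE
t=6: input=2 -> V=16
t=7: input=0 -> V=9
t=8: input=1 -> V=13
t=9: input=4 -> V=0 FIRE
t=10: input=1 -> V=8

Answer: 2 2 4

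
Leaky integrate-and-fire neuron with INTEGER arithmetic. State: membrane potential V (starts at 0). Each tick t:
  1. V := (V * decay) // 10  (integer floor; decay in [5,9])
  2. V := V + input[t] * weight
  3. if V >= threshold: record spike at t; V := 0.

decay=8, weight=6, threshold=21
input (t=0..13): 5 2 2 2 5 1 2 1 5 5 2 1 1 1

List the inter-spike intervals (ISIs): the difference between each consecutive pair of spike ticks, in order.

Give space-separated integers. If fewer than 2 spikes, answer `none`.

Answer: 2 2 4 1

Derivation:
t=0: input=5 -> V=0 FIRE
t=1: input=2 -> V=12
t=2: input=2 -> V=0 FIRE
t=3: input=2 -> V=12
t=4: input=5 -> V=0 FIRE
t=5: input=1 -> V=6
t=6: input=2 -> V=16
t=7: input=1 -> V=18
t=8: input=5 -> V=0 FIRE
t=9: input=5 -> V=0 FIRE
t=10: input=2 -> V=12
t=11: input=1 -> V=15
t=12: input=1 -> V=18
t=13: input=1 -> V=20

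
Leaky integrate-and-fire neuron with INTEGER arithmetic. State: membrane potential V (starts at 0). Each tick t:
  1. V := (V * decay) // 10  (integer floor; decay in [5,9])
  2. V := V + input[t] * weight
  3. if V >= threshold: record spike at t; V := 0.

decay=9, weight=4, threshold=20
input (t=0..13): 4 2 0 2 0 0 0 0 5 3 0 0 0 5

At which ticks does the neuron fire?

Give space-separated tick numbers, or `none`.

Answer: 1 8 13

Derivation:
t=0: input=4 -> V=16
t=1: input=2 -> V=0 FIRE
t=2: input=0 -> V=0
t=3: input=2 -> V=8
t=4: input=0 -> V=7
t=5: input=0 -> V=6
t=6: input=0 -> V=5
t=7: input=0 -> V=4
t=8: input=5 -> V=0 FIRE
t=9: input=3 -> V=12
t=10: input=0 -> V=10
t=11: input=0 -> V=9
t=12: input=0 -> V=8
t=13: input=5 -> V=0 FIRE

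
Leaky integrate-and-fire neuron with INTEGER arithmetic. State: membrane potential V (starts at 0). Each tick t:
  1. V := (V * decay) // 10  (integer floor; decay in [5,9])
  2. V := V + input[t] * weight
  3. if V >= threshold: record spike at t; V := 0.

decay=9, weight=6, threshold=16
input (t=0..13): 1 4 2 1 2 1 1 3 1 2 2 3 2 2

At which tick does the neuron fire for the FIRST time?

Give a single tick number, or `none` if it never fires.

t=0: input=1 -> V=6
t=1: input=4 -> V=0 FIRE
t=2: input=2 -> V=12
t=3: input=1 -> V=0 FIRE
t=4: input=2 -> V=12
t=5: input=1 -> V=0 FIRE
t=6: input=1 -> V=6
t=7: input=3 -> V=0 FIRE
t=8: input=1 -> V=6
t=9: input=2 -> V=0 FIRE
t=10: input=2 -> V=12
t=11: input=3 -> V=0 FIRE
t=12: input=2 -> V=12
t=13: input=2 -> V=0 FIRE

Answer: 1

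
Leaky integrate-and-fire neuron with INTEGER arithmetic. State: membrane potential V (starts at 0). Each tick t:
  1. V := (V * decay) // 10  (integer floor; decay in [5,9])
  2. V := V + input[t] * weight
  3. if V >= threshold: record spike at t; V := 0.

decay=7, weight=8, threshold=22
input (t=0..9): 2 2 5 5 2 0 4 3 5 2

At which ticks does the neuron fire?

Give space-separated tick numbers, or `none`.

t=0: input=2 -> V=16
t=1: input=2 -> V=0 FIRE
t=2: input=5 -> V=0 FIRE
t=3: input=5 -> V=0 FIRE
t=4: input=2 -> V=16
t=5: input=0 -> V=11
t=6: input=4 -> V=0 FIRE
t=7: input=3 -> V=0 FIRE
t=8: input=5 -> V=0 FIRE
t=9: input=2 -> V=16

Answer: 1 2 3 6 7 8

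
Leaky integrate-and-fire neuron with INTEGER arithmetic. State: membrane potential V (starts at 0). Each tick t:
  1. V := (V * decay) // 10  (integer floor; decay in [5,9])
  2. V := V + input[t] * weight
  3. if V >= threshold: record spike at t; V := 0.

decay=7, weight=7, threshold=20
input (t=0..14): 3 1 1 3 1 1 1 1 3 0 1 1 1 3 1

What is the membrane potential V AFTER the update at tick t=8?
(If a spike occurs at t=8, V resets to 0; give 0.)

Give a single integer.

t=0: input=3 -> V=0 FIRE
t=1: input=1 -> V=7
t=2: input=1 -> V=11
t=3: input=3 -> V=0 FIRE
t=4: input=1 -> V=7
t=5: input=1 -> V=11
t=6: input=1 -> V=14
t=7: input=1 -> V=16
t=8: input=3 -> V=0 FIRE
t=9: input=0 -> V=0
t=10: input=1 -> V=7
t=11: input=1 -> V=11
t=12: input=1 -> V=14
t=13: input=3 -> V=0 FIRE
t=14: input=1 -> V=7

Answer: 0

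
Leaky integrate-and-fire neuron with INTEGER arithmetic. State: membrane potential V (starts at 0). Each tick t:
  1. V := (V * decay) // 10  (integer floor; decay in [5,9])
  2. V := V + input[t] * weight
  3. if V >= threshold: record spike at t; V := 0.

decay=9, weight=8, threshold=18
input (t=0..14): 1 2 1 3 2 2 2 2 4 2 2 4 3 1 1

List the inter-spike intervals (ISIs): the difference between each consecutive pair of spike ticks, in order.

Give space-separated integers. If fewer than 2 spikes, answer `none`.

Answer: 2 2 2 1 2 1 1

Derivation:
t=0: input=1 -> V=8
t=1: input=2 -> V=0 FIRE
t=2: input=1 -> V=8
t=3: input=3 -> V=0 FIRE
t=4: input=2 -> V=16
t=5: input=2 -> V=0 FIRE
t=6: input=2 -> V=16
t=7: input=2 -> V=0 FIRE
t=8: input=4 -> V=0 FIRE
t=9: input=2 -> V=16
t=10: input=2 -> V=0 FIRE
t=11: input=4 -> V=0 FIRE
t=12: input=3 -> V=0 FIRE
t=13: input=1 -> V=8
t=14: input=1 -> V=15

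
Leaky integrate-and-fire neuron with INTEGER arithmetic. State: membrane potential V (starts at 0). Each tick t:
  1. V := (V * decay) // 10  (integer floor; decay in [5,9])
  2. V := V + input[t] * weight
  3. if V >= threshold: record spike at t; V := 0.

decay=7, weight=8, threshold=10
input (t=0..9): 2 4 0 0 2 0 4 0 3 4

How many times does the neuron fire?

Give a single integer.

Answer: 6

Derivation:
t=0: input=2 -> V=0 FIRE
t=1: input=4 -> V=0 FIRE
t=2: input=0 -> V=0
t=3: input=0 -> V=0
t=4: input=2 -> V=0 FIRE
t=5: input=0 -> V=0
t=6: input=4 -> V=0 FIRE
t=7: input=0 -> V=0
t=8: input=3 -> V=0 FIRE
t=9: input=4 -> V=0 FIRE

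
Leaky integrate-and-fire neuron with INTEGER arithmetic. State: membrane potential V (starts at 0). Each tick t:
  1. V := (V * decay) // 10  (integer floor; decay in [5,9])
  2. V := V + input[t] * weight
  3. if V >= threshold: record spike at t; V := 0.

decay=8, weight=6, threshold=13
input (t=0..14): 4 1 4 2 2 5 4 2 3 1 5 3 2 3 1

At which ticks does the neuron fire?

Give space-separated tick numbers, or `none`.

Answer: 0 2 4 5 6 8 10 11 13

Derivation:
t=0: input=4 -> V=0 FIRE
t=1: input=1 -> V=6
t=2: input=4 -> V=0 FIRE
t=3: input=2 -> V=12
t=4: input=2 -> V=0 FIRE
t=5: input=5 -> V=0 FIRE
t=6: input=4 -> V=0 FIRE
t=7: input=2 -> V=12
t=8: input=3 -> V=0 FIRE
t=9: input=1 -> V=6
t=10: input=5 -> V=0 FIRE
t=11: input=3 -> V=0 FIRE
t=12: input=2 -> V=12
t=13: input=3 -> V=0 FIRE
t=14: input=1 -> V=6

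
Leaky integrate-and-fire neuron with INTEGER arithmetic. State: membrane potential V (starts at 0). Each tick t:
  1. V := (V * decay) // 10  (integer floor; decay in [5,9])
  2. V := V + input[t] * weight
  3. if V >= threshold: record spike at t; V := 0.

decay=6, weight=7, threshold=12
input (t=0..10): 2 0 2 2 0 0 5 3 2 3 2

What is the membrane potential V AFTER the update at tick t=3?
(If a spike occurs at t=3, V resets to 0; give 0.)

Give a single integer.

t=0: input=2 -> V=0 FIRE
t=1: input=0 -> V=0
t=2: input=2 -> V=0 FIRE
t=3: input=2 -> V=0 FIRE
t=4: input=0 -> V=0
t=5: input=0 -> V=0
t=6: input=5 -> V=0 FIRE
t=7: input=3 -> V=0 FIRE
t=8: input=2 -> V=0 FIRE
t=9: input=3 -> V=0 FIRE
t=10: input=2 -> V=0 FIRE

Answer: 0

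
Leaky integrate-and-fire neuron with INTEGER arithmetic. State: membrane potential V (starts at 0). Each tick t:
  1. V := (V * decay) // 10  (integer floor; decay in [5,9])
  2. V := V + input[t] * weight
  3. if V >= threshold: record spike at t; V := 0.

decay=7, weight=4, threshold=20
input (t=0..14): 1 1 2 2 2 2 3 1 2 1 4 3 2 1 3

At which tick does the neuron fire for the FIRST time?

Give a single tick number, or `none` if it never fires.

t=0: input=1 -> V=4
t=1: input=1 -> V=6
t=2: input=2 -> V=12
t=3: input=2 -> V=16
t=4: input=2 -> V=19
t=5: input=2 -> V=0 FIRE
t=6: input=3 -> V=12
t=7: input=1 -> V=12
t=8: input=2 -> V=16
t=9: input=1 -> V=15
t=10: input=4 -> V=0 FIRE
t=11: input=3 -> V=12
t=12: input=2 -> V=16
t=13: input=1 -> V=15
t=14: input=3 -> V=0 FIRE

Answer: 5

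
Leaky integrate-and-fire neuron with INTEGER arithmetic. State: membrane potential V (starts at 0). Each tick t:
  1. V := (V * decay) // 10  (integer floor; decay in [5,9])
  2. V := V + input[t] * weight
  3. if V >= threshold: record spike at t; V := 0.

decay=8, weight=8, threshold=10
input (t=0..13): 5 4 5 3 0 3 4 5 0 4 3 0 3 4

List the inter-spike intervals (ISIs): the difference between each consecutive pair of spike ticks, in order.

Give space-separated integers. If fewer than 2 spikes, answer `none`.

Answer: 1 1 1 2 1 1 2 1 2 1

Derivation:
t=0: input=5 -> V=0 FIRE
t=1: input=4 -> V=0 FIRE
t=2: input=5 -> V=0 FIRE
t=3: input=3 -> V=0 FIRE
t=4: input=0 -> V=0
t=5: input=3 -> V=0 FIRE
t=6: input=4 -> V=0 FIRE
t=7: input=5 -> V=0 FIRE
t=8: input=0 -> V=0
t=9: input=4 -> V=0 FIRE
t=10: input=3 -> V=0 FIRE
t=11: input=0 -> V=0
t=12: input=3 -> V=0 FIRE
t=13: input=4 -> V=0 FIRE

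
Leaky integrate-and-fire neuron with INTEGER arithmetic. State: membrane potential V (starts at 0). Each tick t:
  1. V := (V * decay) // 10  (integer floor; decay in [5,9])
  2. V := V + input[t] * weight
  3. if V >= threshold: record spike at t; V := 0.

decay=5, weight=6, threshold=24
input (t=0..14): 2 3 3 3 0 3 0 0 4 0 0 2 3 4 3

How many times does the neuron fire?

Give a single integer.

Answer: 5

Derivation:
t=0: input=2 -> V=12
t=1: input=3 -> V=0 FIRE
t=2: input=3 -> V=18
t=3: input=3 -> V=0 FIRE
t=4: input=0 -> V=0
t=5: input=3 -> V=18
t=6: input=0 -> V=9
t=7: input=0 -> V=4
t=8: input=4 -> V=0 FIRE
t=9: input=0 -> V=0
t=10: input=0 -> V=0
t=11: input=2 -> V=12
t=12: input=3 -> V=0 FIRE
t=13: input=4 -> V=0 FIRE
t=14: input=3 -> V=18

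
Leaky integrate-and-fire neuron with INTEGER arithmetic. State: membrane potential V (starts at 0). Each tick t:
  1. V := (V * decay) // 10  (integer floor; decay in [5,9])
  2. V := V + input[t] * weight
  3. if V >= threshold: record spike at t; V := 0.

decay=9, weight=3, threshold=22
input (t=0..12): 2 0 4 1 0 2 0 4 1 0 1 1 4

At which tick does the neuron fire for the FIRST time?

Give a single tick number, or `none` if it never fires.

t=0: input=2 -> V=6
t=1: input=0 -> V=5
t=2: input=4 -> V=16
t=3: input=1 -> V=17
t=4: input=0 -> V=15
t=5: input=2 -> V=19
t=6: input=0 -> V=17
t=7: input=4 -> V=0 FIRE
t=8: input=1 -> V=3
t=9: input=0 -> V=2
t=10: input=1 -> V=4
t=11: input=1 -> V=6
t=12: input=4 -> V=17

Answer: 7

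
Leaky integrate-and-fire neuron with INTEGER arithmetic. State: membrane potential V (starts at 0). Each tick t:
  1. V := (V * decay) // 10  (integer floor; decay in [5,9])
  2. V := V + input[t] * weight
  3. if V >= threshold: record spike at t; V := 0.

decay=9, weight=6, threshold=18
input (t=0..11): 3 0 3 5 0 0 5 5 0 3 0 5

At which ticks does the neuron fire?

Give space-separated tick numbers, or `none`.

t=0: input=3 -> V=0 FIRE
t=1: input=0 -> V=0
t=2: input=3 -> V=0 FIRE
t=3: input=5 -> V=0 FIRE
t=4: input=0 -> V=0
t=5: input=0 -> V=0
t=6: input=5 -> V=0 FIRE
t=7: input=5 -> V=0 FIRE
t=8: input=0 -> V=0
t=9: input=3 -> V=0 FIRE
t=10: input=0 -> V=0
t=11: input=5 -> V=0 FIRE

Answer: 0 2 3 6 7 9 11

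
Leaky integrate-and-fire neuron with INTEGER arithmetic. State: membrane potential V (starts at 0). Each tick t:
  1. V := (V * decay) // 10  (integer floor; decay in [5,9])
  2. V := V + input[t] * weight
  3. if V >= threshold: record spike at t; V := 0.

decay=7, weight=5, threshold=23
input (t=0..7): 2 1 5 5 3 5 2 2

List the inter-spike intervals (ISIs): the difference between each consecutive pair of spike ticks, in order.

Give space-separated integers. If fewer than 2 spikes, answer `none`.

t=0: input=2 -> V=10
t=1: input=1 -> V=12
t=2: input=5 -> V=0 FIRE
t=3: input=5 -> V=0 FIRE
t=4: input=3 -> V=15
t=5: input=5 -> V=0 FIRE
t=6: input=2 -> V=10
t=7: input=2 -> V=17

Answer: 1 2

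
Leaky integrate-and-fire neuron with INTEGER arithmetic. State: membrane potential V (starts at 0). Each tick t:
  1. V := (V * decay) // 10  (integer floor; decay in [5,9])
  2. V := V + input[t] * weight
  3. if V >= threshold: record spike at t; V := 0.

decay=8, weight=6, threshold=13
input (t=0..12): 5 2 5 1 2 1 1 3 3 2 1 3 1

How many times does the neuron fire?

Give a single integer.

Answer: 7

Derivation:
t=0: input=5 -> V=0 FIRE
t=1: input=2 -> V=12
t=2: input=5 -> V=0 FIRE
t=3: input=1 -> V=6
t=4: input=2 -> V=0 FIRE
t=5: input=1 -> V=6
t=6: input=1 -> V=10
t=7: input=3 -> V=0 FIRE
t=8: input=3 -> V=0 FIRE
t=9: input=2 -> V=12
t=10: input=1 -> V=0 FIRE
t=11: input=3 -> V=0 FIRE
t=12: input=1 -> V=6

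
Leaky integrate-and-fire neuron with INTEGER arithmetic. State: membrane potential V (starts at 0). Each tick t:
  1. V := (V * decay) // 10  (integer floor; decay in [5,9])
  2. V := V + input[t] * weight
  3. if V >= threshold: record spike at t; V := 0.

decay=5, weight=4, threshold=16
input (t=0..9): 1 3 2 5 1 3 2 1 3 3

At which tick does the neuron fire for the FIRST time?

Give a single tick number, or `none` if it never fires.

t=0: input=1 -> V=4
t=1: input=3 -> V=14
t=2: input=2 -> V=15
t=3: input=5 -> V=0 FIRE
t=4: input=1 -> V=4
t=5: input=3 -> V=14
t=6: input=2 -> V=15
t=7: input=1 -> V=11
t=8: input=3 -> V=0 FIRE
t=9: input=3 -> V=12

Answer: 3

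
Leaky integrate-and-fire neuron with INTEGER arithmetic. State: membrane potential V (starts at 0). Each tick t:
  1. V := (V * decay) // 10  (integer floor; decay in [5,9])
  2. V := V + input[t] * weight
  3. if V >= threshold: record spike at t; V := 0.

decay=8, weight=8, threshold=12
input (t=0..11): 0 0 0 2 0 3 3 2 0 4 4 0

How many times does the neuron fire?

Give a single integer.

t=0: input=0 -> V=0
t=1: input=0 -> V=0
t=2: input=0 -> V=0
t=3: input=2 -> V=0 FIRE
t=4: input=0 -> V=0
t=5: input=3 -> V=0 FIRE
t=6: input=3 -> V=0 FIRE
t=7: input=2 -> V=0 FIRE
t=8: input=0 -> V=0
t=9: input=4 -> V=0 FIRE
t=10: input=4 -> V=0 FIRE
t=11: input=0 -> V=0

Answer: 6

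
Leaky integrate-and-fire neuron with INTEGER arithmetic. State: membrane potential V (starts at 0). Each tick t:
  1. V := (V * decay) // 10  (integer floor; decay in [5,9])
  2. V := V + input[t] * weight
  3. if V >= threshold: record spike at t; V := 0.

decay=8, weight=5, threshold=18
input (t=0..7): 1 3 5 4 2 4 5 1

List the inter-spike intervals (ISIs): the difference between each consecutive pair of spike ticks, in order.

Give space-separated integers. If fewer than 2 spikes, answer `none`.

t=0: input=1 -> V=5
t=1: input=3 -> V=0 FIRE
t=2: input=5 -> V=0 FIRE
t=3: input=4 -> V=0 FIRE
t=4: input=2 -> V=10
t=5: input=4 -> V=0 FIRE
t=6: input=5 -> V=0 FIRE
t=7: input=1 -> V=5

Answer: 1 1 2 1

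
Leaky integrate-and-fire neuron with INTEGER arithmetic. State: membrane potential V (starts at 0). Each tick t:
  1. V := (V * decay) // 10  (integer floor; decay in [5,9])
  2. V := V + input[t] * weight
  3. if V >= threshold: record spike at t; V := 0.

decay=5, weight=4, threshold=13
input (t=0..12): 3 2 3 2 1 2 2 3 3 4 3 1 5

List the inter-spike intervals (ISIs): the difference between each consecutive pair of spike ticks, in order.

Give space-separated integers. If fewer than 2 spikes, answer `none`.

Answer: 2 3 2 1 3

Derivation:
t=0: input=3 -> V=12
t=1: input=2 -> V=0 FIRE
t=2: input=3 -> V=12
t=3: input=2 -> V=0 FIRE
t=4: input=1 -> V=4
t=5: input=2 -> V=10
t=6: input=2 -> V=0 FIRE
t=7: input=3 -> V=12
t=8: input=3 -> V=0 FIRE
t=9: input=4 -> V=0 FIRE
t=10: input=3 -> V=12
t=11: input=1 -> V=10
t=12: input=5 -> V=0 FIRE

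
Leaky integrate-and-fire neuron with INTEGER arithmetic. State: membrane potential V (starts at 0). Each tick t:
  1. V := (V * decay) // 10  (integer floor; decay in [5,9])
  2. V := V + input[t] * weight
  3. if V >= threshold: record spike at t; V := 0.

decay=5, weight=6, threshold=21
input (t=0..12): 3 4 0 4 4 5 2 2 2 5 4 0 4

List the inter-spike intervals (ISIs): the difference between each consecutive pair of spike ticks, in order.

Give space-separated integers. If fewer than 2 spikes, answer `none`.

t=0: input=3 -> V=18
t=1: input=4 -> V=0 FIRE
t=2: input=0 -> V=0
t=3: input=4 -> V=0 FIRE
t=4: input=4 -> V=0 FIRE
t=5: input=5 -> V=0 FIRE
t=6: input=2 -> V=12
t=7: input=2 -> V=18
t=8: input=2 -> V=0 FIRE
t=9: input=5 -> V=0 FIRE
t=10: input=4 -> V=0 FIRE
t=11: input=0 -> V=0
t=12: input=4 -> V=0 FIRE

Answer: 2 1 1 3 1 1 2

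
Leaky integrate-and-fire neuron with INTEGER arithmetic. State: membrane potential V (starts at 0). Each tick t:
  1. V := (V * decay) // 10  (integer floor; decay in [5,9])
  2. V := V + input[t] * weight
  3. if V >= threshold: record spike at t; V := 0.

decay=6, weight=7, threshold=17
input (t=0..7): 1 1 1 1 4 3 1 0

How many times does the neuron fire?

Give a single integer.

Answer: 2

Derivation:
t=0: input=1 -> V=7
t=1: input=1 -> V=11
t=2: input=1 -> V=13
t=3: input=1 -> V=14
t=4: input=4 -> V=0 FIRE
t=5: input=3 -> V=0 FIRE
t=6: input=1 -> V=7
t=7: input=0 -> V=4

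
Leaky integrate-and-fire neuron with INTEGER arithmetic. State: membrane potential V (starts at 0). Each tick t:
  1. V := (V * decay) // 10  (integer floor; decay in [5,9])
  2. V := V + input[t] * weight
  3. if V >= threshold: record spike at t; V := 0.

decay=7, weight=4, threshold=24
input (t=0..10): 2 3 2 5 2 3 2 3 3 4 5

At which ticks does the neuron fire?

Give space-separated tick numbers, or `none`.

t=0: input=2 -> V=8
t=1: input=3 -> V=17
t=2: input=2 -> V=19
t=3: input=5 -> V=0 FIRE
t=4: input=2 -> V=8
t=5: input=3 -> V=17
t=6: input=2 -> V=19
t=7: input=3 -> V=0 FIRE
t=8: input=3 -> V=12
t=9: input=4 -> V=0 FIRE
t=10: input=5 -> V=20

Answer: 3 7 9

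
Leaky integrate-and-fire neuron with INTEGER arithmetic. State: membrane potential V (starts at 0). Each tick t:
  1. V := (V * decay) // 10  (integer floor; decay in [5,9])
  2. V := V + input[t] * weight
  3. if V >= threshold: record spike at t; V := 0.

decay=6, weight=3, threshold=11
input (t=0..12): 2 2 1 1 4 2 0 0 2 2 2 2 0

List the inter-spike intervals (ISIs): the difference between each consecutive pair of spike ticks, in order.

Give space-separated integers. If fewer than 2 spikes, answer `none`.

t=0: input=2 -> V=6
t=1: input=2 -> V=9
t=2: input=1 -> V=8
t=3: input=1 -> V=7
t=4: input=4 -> V=0 FIRE
t=5: input=2 -> V=6
t=6: input=0 -> V=3
t=7: input=0 -> V=1
t=8: input=2 -> V=6
t=9: input=2 -> V=9
t=10: input=2 -> V=0 FIRE
t=11: input=2 -> V=6
t=12: input=0 -> V=3

Answer: 6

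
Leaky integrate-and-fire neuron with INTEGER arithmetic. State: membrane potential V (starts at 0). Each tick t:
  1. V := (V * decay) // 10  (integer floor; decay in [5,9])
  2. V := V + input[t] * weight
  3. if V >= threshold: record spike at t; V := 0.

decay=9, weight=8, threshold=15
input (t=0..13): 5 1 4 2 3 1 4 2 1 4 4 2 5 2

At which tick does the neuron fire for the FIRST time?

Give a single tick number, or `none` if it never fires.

t=0: input=5 -> V=0 FIRE
t=1: input=1 -> V=8
t=2: input=4 -> V=0 FIRE
t=3: input=2 -> V=0 FIRE
t=4: input=3 -> V=0 FIRE
t=5: input=1 -> V=8
t=6: input=4 -> V=0 FIRE
t=7: input=2 -> V=0 FIRE
t=8: input=1 -> V=8
t=9: input=4 -> V=0 FIRE
t=10: input=4 -> V=0 FIRE
t=11: input=2 -> V=0 FIRE
t=12: input=5 -> V=0 FIRE
t=13: input=2 -> V=0 FIRE

Answer: 0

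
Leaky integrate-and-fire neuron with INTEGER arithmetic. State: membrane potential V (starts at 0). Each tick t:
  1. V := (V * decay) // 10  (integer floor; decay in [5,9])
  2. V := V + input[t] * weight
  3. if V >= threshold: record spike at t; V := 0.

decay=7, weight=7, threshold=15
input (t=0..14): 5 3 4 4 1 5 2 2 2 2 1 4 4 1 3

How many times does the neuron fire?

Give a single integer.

Answer: 10

Derivation:
t=0: input=5 -> V=0 FIRE
t=1: input=3 -> V=0 FIRE
t=2: input=4 -> V=0 FIRE
t=3: input=4 -> V=0 FIRE
t=4: input=1 -> V=7
t=5: input=5 -> V=0 FIRE
t=6: input=2 -> V=14
t=7: input=2 -> V=0 FIRE
t=8: input=2 -> V=14
t=9: input=2 -> V=0 FIRE
t=10: input=1 -> V=7
t=11: input=4 -> V=0 FIRE
t=12: input=4 -> V=0 FIRE
t=13: input=1 -> V=7
t=14: input=3 -> V=0 FIRE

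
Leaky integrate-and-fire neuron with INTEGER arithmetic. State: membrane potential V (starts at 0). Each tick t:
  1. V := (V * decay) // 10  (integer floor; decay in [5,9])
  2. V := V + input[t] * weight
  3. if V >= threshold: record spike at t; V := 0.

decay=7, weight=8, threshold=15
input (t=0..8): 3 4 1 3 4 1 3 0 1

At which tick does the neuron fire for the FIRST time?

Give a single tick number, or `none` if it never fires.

Answer: 0

Derivation:
t=0: input=3 -> V=0 FIRE
t=1: input=4 -> V=0 FIRE
t=2: input=1 -> V=8
t=3: input=3 -> V=0 FIRE
t=4: input=4 -> V=0 FIRE
t=5: input=1 -> V=8
t=6: input=3 -> V=0 FIRE
t=7: input=0 -> V=0
t=8: input=1 -> V=8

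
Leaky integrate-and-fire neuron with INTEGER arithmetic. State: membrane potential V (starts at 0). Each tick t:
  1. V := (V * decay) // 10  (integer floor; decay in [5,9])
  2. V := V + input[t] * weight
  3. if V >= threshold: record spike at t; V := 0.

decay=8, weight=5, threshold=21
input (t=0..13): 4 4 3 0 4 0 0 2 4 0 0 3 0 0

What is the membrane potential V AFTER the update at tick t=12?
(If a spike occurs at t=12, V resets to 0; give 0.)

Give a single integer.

Answer: 12

Derivation:
t=0: input=4 -> V=20
t=1: input=4 -> V=0 FIRE
t=2: input=3 -> V=15
t=3: input=0 -> V=12
t=4: input=4 -> V=0 FIRE
t=5: input=0 -> V=0
t=6: input=0 -> V=0
t=7: input=2 -> V=10
t=8: input=4 -> V=0 FIRE
t=9: input=0 -> V=0
t=10: input=0 -> V=0
t=11: input=3 -> V=15
t=12: input=0 -> V=12
t=13: input=0 -> V=9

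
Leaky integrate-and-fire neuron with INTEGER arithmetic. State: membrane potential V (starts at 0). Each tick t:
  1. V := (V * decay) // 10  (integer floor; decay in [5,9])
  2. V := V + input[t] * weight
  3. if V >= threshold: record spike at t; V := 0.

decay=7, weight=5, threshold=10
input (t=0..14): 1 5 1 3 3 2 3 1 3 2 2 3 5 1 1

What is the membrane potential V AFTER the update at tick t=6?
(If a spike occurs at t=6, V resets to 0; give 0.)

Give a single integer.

t=0: input=1 -> V=5
t=1: input=5 -> V=0 FIRE
t=2: input=1 -> V=5
t=3: input=3 -> V=0 FIRE
t=4: input=3 -> V=0 FIRE
t=5: input=2 -> V=0 FIRE
t=6: input=3 -> V=0 FIRE
t=7: input=1 -> V=5
t=8: input=3 -> V=0 FIRE
t=9: input=2 -> V=0 FIRE
t=10: input=2 -> V=0 FIRE
t=11: input=3 -> V=0 FIRE
t=12: input=5 -> V=0 FIRE
t=13: input=1 -> V=5
t=14: input=1 -> V=8

Answer: 0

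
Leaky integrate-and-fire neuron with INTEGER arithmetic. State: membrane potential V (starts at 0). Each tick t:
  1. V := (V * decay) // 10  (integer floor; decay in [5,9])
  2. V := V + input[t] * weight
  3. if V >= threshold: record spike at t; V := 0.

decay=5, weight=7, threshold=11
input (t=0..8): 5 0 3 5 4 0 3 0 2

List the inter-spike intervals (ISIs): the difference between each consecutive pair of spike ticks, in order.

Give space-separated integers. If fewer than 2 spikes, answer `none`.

Answer: 2 1 1 2 2

Derivation:
t=0: input=5 -> V=0 FIRE
t=1: input=0 -> V=0
t=2: input=3 -> V=0 FIRE
t=3: input=5 -> V=0 FIRE
t=4: input=4 -> V=0 FIRE
t=5: input=0 -> V=0
t=6: input=3 -> V=0 FIRE
t=7: input=0 -> V=0
t=8: input=2 -> V=0 FIRE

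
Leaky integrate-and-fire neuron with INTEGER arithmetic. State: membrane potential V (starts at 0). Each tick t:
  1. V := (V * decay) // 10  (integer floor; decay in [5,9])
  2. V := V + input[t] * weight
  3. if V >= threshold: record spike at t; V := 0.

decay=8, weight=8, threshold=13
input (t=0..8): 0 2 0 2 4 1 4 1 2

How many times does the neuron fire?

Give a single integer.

Answer: 5

Derivation:
t=0: input=0 -> V=0
t=1: input=2 -> V=0 FIRE
t=2: input=0 -> V=0
t=3: input=2 -> V=0 FIRE
t=4: input=4 -> V=0 FIRE
t=5: input=1 -> V=8
t=6: input=4 -> V=0 FIRE
t=7: input=1 -> V=8
t=8: input=2 -> V=0 FIRE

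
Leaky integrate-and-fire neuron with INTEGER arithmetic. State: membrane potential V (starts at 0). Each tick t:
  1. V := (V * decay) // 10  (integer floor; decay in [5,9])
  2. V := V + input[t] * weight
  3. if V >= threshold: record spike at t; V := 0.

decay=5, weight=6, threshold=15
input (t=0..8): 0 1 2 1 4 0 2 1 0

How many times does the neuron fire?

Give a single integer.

t=0: input=0 -> V=0
t=1: input=1 -> V=6
t=2: input=2 -> V=0 FIRE
t=3: input=1 -> V=6
t=4: input=4 -> V=0 FIRE
t=5: input=0 -> V=0
t=6: input=2 -> V=12
t=7: input=1 -> V=12
t=8: input=0 -> V=6

Answer: 2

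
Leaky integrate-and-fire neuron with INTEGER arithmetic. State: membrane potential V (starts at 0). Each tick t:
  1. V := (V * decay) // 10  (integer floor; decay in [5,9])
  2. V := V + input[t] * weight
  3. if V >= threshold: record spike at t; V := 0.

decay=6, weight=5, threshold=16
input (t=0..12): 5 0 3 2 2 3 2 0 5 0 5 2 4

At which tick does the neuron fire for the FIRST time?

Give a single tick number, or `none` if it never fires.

t=0: input=5 -> V=0 FIRE
t=1: input=0 -> V=0
t=2: input=3 -> V=15
t=3: input=2 -> V=0 FIRE
t=4: input=2 -> V=10
t=5: input=3 -> V=0 FIRE
t=6: input=2 -> V=10
t=7: input=0 -> V=6
t=8: input=5 -> V=0 FIRE
t=9: input=0 -> V=0
t=10: input=5 -> V=0 FIRE
t=11: input=2 -> V=10
t=12: input=4 -> V=0 FIRE

Answer: 0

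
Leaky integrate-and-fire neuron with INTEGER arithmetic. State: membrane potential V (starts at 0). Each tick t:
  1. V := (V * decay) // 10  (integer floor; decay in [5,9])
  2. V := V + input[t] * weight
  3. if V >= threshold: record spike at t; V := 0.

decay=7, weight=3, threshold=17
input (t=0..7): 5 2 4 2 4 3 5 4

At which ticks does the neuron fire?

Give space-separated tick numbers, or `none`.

Answer: 2 5 7

Derivation:
t=0: input=5 -> V=15
t=1: input=2 -> V=16
t=2: input=4 -> V=0 FIRE
t=3: input=2 -> V=6
t=4: input=4 -> V=16
t=5: input=3 -> V=0 FIRE
t=6: input=5 -> V=15
t=7: input=4 -> V=0 FIRE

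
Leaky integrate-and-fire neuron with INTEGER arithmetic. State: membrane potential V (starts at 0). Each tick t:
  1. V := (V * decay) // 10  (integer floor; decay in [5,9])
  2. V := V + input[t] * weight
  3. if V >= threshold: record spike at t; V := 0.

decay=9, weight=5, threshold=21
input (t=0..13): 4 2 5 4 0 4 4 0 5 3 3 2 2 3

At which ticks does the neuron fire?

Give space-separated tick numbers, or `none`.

Answer: 1 2 5 8 10 13

Derivation:
t=0: input=4 -> V=20
t=1: input=2 -> V=0 FIRE
t=2: input=5 -> V=0 FIRE
t=3: input=4 -> V=20
t=4: input=0 -> V=18
t=5: input=4 -> V=0 FIRE
t=6: input=4 -> V=20
t=7: input=0 -> V=18
t=8: input=5 -> V=0 FIRE
t=9: input=3 -> V=15
t=10: input=3 -> V=0 FIRE
t=11: input=2 -> V=10
t=12: input=2 -> V=19
t=13: input=3 -> V=0 FIRE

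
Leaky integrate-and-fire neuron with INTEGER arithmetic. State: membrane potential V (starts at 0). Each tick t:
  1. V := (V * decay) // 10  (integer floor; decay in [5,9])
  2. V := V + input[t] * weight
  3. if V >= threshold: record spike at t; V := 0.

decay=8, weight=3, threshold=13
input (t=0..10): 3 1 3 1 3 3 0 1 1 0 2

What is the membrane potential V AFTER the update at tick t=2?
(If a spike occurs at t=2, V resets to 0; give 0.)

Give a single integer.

Answer: 0

Derivation:
t=0: input=3 -> V=9
t=1: input=1 -> V=10
t=2: input=3 -> V=0 FIRE
t=3: input=1 -> V=3
t=4: input=3 -> V=11
t=5: input=3 -> V=0 FIRE
t=6: input=0 -> V=0
t=7: input=1 -> V=3
t=8: input=1 -> V=5
t=9: input=0 -> V=4
t=10: input=2 -> V=9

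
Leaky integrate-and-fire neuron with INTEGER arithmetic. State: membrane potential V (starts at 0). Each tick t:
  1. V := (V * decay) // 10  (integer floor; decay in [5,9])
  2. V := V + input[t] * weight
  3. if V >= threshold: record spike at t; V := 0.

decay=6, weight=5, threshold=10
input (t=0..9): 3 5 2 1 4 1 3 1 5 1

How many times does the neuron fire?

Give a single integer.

Answer: 6

Derivation:
t=0: input=3 -> V=0 FIRE
t=1: input=5 -> V=0 FIRE
t=2: input=2 -> V=0 FIRE
t=3: input=1 -> V=5
t=4: input=4 -> V=0 FIRE
t=5: input=1 -> V=5
t=6: input=3 -> V=0 FIRE
t=7: input=1 -> V=5
t=8: input=5 -> V=0 FIRE
t=9: input=1 -> V=5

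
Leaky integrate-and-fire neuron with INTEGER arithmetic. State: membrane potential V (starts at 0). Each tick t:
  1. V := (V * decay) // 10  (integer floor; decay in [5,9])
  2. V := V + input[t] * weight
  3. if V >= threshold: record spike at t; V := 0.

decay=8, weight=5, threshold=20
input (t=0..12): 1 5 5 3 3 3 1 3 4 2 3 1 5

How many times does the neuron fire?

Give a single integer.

Answer: 7

Derivation:
t=0: input=1 -> V=5
t=1: input=5 -> V=0 FIRE
t=2: input=5 -> V=0 FIRE
t=3: input=3 -> V=15
t=4: input=3 -> V=0 FIRE
t=5: input=3 -> V=15
t=6: input=1 -> V=17
t=7: input=3 -> V=0 FIRE
t=8: input=4 -> V=0 FIRE
t=9: input=2 -> V=10
t=10: input=3 -> V=0 FIRE
t=11: input=1 -> V=5
t=12: input=5 -> V=0 FIRE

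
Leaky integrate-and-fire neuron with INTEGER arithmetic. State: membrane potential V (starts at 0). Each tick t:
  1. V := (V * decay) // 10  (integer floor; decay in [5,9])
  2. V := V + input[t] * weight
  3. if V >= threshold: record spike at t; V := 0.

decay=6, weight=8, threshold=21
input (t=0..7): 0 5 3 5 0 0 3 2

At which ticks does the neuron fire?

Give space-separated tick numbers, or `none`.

t=0: input=0 -> V=0
t=1: input=5 -> V=0 FIRE
t=2: input=3 -> V=0 FIRE
t=3: input=5 -> V=0 FIRE
t=4: input=0 -> V=0
t=5: input=0 -> V=0
t=6: input=3 -> V=0 FIRE
t=7: input=2 -> V=16

Answer: 1 2 3 6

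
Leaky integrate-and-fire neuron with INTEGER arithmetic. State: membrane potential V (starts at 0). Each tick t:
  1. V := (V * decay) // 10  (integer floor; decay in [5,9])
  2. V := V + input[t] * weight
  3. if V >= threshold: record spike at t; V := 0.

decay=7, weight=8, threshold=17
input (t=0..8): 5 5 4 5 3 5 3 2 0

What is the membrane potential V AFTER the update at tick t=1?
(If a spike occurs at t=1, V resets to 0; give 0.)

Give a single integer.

Answer: 0

Derivation:
t=0: input=5 -> V=0 FIRE
t=1: input=5 -> V=0 FIRE
t=2: input=4 -> V=0 FIRE
t=3: input=5 -> V=0 FIRE
t=4: input=3 -> V=0 FIRE
t=5: input=5 -> V=0 FIRE
t=6: input=3 -> V=0 FIRE
t=7: input=2 -> V=16
t=8: input=0 -> V=11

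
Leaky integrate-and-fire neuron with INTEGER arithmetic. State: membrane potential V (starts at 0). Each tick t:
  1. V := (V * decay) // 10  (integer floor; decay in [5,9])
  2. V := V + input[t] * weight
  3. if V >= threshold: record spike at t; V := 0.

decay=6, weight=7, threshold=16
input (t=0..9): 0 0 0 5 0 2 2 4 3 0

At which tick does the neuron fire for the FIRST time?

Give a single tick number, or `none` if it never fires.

Answer: 3

Derivation:
t=0: input=0 -> V=0
t=1: input=0 -> V=0
t=2: input=0 -> V=0
t=3: input=5 -> V=0 FIRE
t=4: input=0 -> V=0
t=5: input=2 -> V=14
t=6: input=2 -> V=0 FIRE
t=7: input=4 -> V=0 FIRE
t=8: input=3 -> V=0 FIRE
t=9: input=0 -> V=0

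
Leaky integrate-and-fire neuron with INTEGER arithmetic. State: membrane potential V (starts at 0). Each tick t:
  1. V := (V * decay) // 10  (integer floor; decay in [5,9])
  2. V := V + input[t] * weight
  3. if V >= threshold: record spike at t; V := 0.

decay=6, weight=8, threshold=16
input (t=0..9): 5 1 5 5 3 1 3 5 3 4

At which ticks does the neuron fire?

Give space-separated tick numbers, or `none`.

Answer: 0 2 3 4 6 7 8 9

Derivation:
t=0: input=5 -> V=0 FIRE
t=1: input=1 -> V=8
t=2: input=5 -> V=0 FIRE
t=3: input=5 -> V=0 FIRE
t=4: input=3 -> V=0 FIRE
t=5: input=1 -> V=8
t=6: input=3 -> V=0 FIRE
t=7: input=5 -> V=0 FIRE
t=8: input=3 -> V=0 FIRE
t=9: input=4 -> V=0 FIRE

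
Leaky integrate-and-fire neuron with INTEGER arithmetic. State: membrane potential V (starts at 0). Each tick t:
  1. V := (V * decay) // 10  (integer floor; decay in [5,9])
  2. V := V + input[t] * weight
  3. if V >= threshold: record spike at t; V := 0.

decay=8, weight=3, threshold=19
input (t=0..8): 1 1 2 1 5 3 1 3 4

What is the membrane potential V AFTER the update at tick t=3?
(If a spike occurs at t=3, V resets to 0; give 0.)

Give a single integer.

Answer: 11

Derivation:
t=0: input=1 -> V=3
t=1: input=1 -> V=5
t=2: input=2 -> V=10
t=3: input=1 -> V=11
t=4: input=5 -> V=0 FIRE
t=5: input=3 -> V=9
t=6: input=1 -> V=10
t=7: input=3 -> V=17
t=8: input=4 -> V=0 FIRE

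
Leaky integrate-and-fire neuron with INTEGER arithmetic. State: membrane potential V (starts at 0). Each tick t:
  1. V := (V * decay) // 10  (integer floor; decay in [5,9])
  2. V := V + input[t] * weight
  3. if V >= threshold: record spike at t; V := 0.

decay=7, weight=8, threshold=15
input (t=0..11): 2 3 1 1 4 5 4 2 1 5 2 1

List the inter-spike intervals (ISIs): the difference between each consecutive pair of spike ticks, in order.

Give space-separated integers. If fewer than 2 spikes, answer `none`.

Answer: 1 3 1 1 1 2 1

Derivation:
t=0: input=2 -> V=0 FIRE
t=1: input=3 -> V=0 FIRE
t=2: input=1 -> V=8
t=3: input=1 -> V=13
t=4: input=4 -> V=0 FIRE
t=5: input=5 -> V=0 FIRE
t=6: input=4 -> V=0 FIRE
t=7: input=2 -> V=0 FIRE
t=8: input=1 -> V=8
t=9: input=5 -> V=0 FIRE
t=10: input=2 -> V=0 FIRE
t=11: input=1 -> V=8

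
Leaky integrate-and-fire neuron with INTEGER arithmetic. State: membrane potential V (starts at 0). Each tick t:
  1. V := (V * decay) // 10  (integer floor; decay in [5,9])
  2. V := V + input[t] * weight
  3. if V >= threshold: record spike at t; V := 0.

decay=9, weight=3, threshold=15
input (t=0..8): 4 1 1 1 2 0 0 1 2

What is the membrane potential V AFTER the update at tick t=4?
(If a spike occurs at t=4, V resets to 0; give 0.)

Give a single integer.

t=0: input=4 -> V=12
t=1: input=1 -> V=13
t=2: input=1 -> V=14
t=3: input=1 -> V=0 FIRE
t=4: input=2 -> V=6
t=5: input=0 -> V=5
t=6: input=0 -> V=4
t=7: input=1 -> V=6
t=8: input=2 -> V=11

Answer: 6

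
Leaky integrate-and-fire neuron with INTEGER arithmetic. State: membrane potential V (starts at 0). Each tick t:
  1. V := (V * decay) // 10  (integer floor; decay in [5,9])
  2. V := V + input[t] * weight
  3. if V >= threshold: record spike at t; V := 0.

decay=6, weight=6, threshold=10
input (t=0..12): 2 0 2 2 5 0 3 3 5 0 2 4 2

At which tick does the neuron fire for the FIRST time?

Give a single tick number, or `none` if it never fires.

Answer: 0

Derivation:
t=0: input=2 -> V=0 FIRE
t=1: input=0 -> V=0
t=2: input=2 -> V=0 FIRE
t=3: input=2 -> V=0 FIRE
t=4: input=5 -> V=0 FIRE
t=5: input=0 -> V=0
t=6: input=3 -> V=0 FIRE
t=7: input=3 -> V=0 FIRE
t=8: input=5 -> V=0 FIRE
t=9: input=0 -> V=0
t=10: input=2 -> V=0 FIRE
t=11: input=4 -> V=0 FIRE
t=12: input=2 -> V=0 FIRE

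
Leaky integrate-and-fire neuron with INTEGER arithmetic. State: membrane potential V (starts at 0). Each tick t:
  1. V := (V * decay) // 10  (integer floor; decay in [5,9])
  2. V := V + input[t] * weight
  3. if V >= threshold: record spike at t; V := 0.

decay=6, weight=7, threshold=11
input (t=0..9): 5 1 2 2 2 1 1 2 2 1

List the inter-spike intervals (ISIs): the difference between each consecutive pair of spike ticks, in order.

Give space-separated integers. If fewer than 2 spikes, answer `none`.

t=0: input=5 -> V=0 FIRE
t=1: input=1 -> V=7
t=2: input=2 -> V=0 FIRE
t=3: input=2 -> V=0 FIRE
t=4: input=2 -> V=0 FIRE
t=5: input=1 -> V=7
t=6: input=1 -> V=0 FIRE
t=7: input=2 -> V=0 FIRE
t=8: input=2 -> V=0 FIRE
t=9: input=1 -> V=7

Answer: 2 1 1 2 1 1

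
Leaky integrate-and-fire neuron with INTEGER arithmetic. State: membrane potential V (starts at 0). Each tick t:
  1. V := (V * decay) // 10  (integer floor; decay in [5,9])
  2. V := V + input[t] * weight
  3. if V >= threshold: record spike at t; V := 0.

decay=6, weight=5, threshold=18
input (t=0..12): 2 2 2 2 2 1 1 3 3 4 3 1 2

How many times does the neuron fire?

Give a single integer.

t=0: input=2 -> V=10
t=1: input=2 -> V=16
t=2: input=2 -> V=0 FIRE
t=3: input=2 -> V=10
t=4: input=2 -> V=16
t=5: input=1 -> V=14
t=6: input=1 -> V=13
t=7: input=3 -> V=0 FIRE
t=8: input=3 -> V=15
t=9: input=4 -> V=0 FIRE
t=10: input=3 -> V=15
t=11: input=1 -> V=14
t=12: input=2 -> V=0 FIRE

Answer: 4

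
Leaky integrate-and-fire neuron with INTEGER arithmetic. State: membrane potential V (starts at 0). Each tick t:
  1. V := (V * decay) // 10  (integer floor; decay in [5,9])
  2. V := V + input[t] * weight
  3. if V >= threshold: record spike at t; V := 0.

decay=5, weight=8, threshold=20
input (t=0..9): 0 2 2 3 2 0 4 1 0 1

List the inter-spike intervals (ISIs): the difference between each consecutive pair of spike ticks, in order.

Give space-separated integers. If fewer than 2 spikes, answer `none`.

Answer: 1 3

Derivation:
t=0: input=0 -> V=0
t=1: input=2 -> V=16
t=2: input=2 -> V=0 FIRE
t=3: input=3 -> V=0 FIRE
t=4: input=2 -> V=16
t=5: input=0 -> V=8
t=6: input=4 -> V=0 FIRE
t=7: input=1 -> V=8
t=8: input=0 -> V=4
t=9: input=1 -> V=10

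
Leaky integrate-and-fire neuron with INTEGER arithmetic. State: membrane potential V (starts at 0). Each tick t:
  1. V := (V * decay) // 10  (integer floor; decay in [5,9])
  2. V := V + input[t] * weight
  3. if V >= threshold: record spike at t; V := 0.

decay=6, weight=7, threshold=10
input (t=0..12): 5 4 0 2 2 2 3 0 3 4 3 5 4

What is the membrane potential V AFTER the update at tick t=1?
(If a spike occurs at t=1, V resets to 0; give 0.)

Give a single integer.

t=0: input=5 -> V=0 FIRE
t=1: input=4 -> V=0 FIRE
t=2: input=0 -> V=0
t=3: input=2 -> V=0 FIRE
t=4: input=2 -> V=0 FIRE
t=5: input=2 -> V=0 FIRE
t=6: input=3 -> V=0 FIRE
t=7: input=0 -> V=0
t=8: input=3 -> V=0 FIRE
t=9: input=4 -> V=0 FIRE
t=10: input=3 -> V=0 FIRE
t=11: input=5 -> V=0 FIRE
t=12: input=4 -> V=0 FIRE

Answer: 0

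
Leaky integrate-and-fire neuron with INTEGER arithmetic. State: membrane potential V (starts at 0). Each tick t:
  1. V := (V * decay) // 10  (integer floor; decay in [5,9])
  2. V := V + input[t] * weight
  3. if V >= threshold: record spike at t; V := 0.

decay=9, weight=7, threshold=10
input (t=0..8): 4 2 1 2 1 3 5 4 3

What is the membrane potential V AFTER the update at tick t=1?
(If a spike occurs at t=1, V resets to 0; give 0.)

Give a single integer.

t=0: input=4 -> V=0 FIRE
t=1: input=2 -> V=0 FIRE
t=2: input=1 -> V=7
t=3: input=2 -> V=0 FIRE
t=4: input=1 -> V=7
t=5: input=3 -> V=0 FIRE
t=6: input=5 -> V=0 FIRE
t=7: input=4 -> V=0 FIRE
t=8: input=3 -> V=0 FIRE

Answer: 0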